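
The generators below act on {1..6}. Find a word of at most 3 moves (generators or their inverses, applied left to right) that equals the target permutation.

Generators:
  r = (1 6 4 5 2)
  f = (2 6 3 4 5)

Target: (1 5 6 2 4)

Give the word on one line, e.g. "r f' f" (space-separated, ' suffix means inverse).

  after r': (1 2 5 4 6)
  after r': (1 5 6 2 4)

r' r'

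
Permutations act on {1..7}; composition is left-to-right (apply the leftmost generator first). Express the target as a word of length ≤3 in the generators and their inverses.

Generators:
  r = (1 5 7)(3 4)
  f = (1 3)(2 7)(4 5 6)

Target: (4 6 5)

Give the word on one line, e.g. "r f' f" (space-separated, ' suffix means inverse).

f f

  after f: (1 3)(2 7)(4 5 6)
  after f: (4 6 5)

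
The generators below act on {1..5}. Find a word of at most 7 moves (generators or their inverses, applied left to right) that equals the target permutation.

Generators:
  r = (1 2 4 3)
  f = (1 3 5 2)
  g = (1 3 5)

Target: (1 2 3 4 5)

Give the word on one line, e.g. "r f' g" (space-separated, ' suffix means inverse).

  after g': (1 5 3)
  after f: (1 2)
  after r: (1 4 3)
  after f: (1 4 5 2)
  after r': (1 2 3 4 5)

g' f r f r'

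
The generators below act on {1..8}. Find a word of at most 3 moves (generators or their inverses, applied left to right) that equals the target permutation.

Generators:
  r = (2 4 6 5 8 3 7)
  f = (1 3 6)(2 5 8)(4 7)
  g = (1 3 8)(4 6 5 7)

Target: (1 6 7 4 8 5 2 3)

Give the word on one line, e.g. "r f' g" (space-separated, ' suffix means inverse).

  after g': (1 8 3)(4 7 5 6)
  after r': (1 5 4 3)(2 7 6)
  after r': (1 6 7 4 8 5 2 3)

g' r' r'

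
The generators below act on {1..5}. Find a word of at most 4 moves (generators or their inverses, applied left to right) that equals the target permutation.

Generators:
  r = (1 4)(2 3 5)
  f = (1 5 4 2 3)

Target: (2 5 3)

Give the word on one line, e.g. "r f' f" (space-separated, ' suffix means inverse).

  after r: (1 4)(2 3 5)
  after r: (2 5 3)

r r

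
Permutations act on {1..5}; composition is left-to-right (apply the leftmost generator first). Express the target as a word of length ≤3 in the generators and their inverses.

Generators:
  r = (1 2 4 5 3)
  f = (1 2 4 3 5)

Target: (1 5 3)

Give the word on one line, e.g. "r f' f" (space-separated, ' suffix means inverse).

r' f

  after r': (1 3 5 4 2)
  after f: (1 5 3)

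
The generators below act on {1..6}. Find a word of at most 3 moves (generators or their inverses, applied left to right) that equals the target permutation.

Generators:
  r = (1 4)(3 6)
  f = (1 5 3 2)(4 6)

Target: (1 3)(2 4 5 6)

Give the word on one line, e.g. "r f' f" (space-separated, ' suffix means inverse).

  after f': (1 2 3 5)(4 6)
  after r': (1 2 6)(3 5 4)
  after f': (1 3)(2 4 5 6)

f' r' f'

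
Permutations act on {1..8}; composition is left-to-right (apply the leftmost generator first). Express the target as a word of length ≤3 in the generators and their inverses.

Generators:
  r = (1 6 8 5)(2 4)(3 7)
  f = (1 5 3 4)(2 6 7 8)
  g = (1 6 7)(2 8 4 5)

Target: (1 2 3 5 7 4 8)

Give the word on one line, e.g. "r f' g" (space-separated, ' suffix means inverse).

  after g': (1 7 6)(2 5 4 8)
  after g': (1 6 7)(2 4)(5 8)
  after f': (1 2 3 5 7 4 8)

g' g' f'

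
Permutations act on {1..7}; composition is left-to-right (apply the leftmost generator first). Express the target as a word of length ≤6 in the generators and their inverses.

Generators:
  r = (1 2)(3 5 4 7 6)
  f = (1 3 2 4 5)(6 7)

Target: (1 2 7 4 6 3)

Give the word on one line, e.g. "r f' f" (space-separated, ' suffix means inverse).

f' f' r' f r

  after f': (1 5 4 2 3)(6 7)
  after f': (1 4 3 5 2)
  after r': (1 5)(4 6 7)
  after f: (2 4 7 5 3)
  after r: (1 2 7 4 6 3)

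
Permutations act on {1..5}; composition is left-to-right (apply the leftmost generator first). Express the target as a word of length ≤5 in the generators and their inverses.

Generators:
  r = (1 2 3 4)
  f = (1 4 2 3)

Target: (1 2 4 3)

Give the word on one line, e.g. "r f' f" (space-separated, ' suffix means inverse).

f r' f'

  after f: (1 4 2 3)
  after r': (1 3 4)
  after f': (1 2 4 3)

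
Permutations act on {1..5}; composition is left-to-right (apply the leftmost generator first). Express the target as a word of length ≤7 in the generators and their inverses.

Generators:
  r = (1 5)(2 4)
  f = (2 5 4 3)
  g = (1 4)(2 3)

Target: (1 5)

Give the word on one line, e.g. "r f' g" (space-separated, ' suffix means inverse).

f' r g r' r'

  after f': (2 3 4 5)
  after r: (1 5 4)(2 3)
  after g: (1 5)
  after r': (2 4)
  after r': (1 5)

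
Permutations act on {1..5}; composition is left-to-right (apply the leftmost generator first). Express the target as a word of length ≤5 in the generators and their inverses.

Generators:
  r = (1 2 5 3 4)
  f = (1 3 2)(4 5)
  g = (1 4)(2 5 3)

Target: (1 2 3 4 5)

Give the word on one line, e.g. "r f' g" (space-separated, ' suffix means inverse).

r' f r' r' f'

  after r': (1 4 3 5 2)
  after f: (1 5)(2 3 4)
  after r': (1 2 5 4)
  after r': (3 5)
  after f': (1 2 3 4 5)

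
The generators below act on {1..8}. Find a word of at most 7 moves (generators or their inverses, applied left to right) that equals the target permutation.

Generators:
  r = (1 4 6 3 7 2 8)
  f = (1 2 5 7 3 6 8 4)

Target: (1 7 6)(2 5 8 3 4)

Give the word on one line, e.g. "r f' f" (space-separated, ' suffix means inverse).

  after r: (1 4 6 3 7 2 8)
  after f': (1 8 4 3 5 2 6 7)
  after f': (1 6 5)(2 3)(4 7)
  after f': (1 3)(2 7 8 6)(4 5)
  after f': (1 7 6)(2 5 8 3 4)

r f' f' f' f'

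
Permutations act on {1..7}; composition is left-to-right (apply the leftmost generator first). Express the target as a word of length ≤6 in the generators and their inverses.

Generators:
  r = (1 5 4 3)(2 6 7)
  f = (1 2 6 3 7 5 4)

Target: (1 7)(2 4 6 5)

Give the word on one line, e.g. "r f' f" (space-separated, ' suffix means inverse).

f r f' r'

  after f: (1 2 6 3 7 5 4)
  after r: (1 6)(2 7 4 5 3)
  after f': (1 2 3)(4 7 5 6)
  after r': (1 7)(2 4 6 5)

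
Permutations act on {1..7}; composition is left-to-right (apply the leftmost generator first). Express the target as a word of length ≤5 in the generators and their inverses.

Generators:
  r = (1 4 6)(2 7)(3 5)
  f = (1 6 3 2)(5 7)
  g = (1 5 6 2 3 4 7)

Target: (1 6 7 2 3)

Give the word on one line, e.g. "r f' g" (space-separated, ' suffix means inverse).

  after g: (1 5 6 2 3 4 7)
  after g: (1 6 3 7 5 2 4)
  after r: (2 6 5 7 3)
  after f: (1 6 7 2 3)

g g r f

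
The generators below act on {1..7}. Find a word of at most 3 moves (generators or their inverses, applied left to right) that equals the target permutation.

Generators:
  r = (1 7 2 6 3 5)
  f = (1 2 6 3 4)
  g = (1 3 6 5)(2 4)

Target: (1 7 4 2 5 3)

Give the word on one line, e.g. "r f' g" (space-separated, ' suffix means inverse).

r g

  after r: (1 7 2 6 3 5)
  after g: (1 7 4 2 5 3)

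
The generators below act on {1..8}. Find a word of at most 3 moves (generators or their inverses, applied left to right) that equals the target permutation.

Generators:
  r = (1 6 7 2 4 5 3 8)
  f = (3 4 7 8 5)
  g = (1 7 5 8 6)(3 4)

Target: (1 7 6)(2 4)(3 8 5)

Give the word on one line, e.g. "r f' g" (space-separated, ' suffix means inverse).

  after r': (1 8 3 5 4 2 7 6)
  after f': (1 7 6)(2 4)(3 8 5)

r' f'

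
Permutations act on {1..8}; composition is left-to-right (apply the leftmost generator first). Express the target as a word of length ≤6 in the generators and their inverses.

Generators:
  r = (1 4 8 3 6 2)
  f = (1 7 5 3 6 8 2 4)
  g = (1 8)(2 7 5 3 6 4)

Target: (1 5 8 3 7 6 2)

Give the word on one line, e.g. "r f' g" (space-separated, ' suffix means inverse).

  after g: (1 8)(2 7 5 3 6 4)
  after f: (1 2 5 6)(3 8 7)
  after g: (1 7 6 8 5 4 2 3)
  after r': (1 7 3 2 8 5)(4 6)
  after g: (1 5 8 3 7 6 2)

g f g r' g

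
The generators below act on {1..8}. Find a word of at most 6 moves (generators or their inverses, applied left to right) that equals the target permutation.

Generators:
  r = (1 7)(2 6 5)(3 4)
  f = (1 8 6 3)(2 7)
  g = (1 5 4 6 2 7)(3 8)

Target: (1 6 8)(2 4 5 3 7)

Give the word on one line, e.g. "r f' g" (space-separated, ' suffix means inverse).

r' f r' f r'

  after r': (1 7)(2 5 6)(3 4)
  after f: (1 2 5 3 4)(6 7 8)
  after r': (1 5 4 7 8 2 6)
  after f: (1 5 4 2 3)(6 8 7)
  after r': (1 6 8)(2 4 5 3 7)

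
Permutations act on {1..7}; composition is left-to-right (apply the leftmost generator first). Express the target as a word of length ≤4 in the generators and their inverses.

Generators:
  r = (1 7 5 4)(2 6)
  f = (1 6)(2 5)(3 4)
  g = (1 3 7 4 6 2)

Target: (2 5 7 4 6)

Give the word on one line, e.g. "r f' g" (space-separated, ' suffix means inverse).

g' r' f

  after g': (1 2 6 4 7 3)
  after r': (1 6 5 7 3 4)
  after f: (2 5 7 4 6)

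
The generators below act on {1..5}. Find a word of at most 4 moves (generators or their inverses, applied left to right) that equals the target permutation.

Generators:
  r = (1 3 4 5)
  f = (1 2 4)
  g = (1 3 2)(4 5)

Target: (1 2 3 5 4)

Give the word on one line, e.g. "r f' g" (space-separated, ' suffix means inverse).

r g' f

  after r: (1 3 4 5)
  after g': (2 3 5)
  after f: (1 2 3 5 4)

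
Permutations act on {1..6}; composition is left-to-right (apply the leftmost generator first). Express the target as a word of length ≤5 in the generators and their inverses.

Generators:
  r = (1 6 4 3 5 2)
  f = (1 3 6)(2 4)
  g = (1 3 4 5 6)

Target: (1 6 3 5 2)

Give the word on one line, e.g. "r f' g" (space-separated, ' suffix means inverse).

  after f: (1 3 6)(2 4)
  after g': (2 3 5 4)
  after f': (1 6 3 5 2)

f g' f'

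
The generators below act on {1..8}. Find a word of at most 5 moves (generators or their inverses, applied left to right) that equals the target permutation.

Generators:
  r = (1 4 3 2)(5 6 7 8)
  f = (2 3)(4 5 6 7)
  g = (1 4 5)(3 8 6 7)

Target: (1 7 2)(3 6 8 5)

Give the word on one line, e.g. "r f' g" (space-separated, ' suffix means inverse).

  after r: (1 4 3 2)(5 6 7 8)
  after r: (1 3)(2 4)(5 7)(6 8)
  after g: (1 8 7)(2 5 3 4)
  after f': (1 8 6 5 2 4 3 7)
  after r': (1 7 2)(3 6 8 5)

r r g f' r'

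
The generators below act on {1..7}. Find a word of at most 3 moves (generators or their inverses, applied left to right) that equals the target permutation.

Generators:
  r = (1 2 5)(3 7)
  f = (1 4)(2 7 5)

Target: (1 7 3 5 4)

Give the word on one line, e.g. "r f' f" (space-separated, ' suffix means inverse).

  after r: (1 2 5)(3 7)
  after f: (1 7 3 5 4)

r f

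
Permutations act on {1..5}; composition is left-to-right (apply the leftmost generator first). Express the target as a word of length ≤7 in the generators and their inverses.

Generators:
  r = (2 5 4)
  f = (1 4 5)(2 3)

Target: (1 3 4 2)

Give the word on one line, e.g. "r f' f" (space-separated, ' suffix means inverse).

  after f: (1 4 5)(2 3)
  after f: (1 5 4)
  after r': (1 2 4)
  after f': (1 3 2)(4 5)
  after r': (1 3 4 2)

f f r' f' r'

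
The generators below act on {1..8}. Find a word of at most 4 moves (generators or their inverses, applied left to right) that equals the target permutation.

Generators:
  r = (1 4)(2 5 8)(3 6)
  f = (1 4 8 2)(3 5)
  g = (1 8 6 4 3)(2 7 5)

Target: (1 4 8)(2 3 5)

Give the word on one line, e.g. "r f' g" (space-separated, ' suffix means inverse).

r' r' f

  after r': (1 4)(2 8 5)(3 6)
  after r': (2 5 8)
  after f: (1 4 8)(2 3 5)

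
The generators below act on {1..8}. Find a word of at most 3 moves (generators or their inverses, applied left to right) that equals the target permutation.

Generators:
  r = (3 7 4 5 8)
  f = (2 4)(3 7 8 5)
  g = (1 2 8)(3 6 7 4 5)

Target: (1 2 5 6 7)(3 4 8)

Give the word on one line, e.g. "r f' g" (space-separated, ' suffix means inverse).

  after f: (2 4)(3 7 8 5)
  after g: (1 2 5 6 7)(3 4 8)

f g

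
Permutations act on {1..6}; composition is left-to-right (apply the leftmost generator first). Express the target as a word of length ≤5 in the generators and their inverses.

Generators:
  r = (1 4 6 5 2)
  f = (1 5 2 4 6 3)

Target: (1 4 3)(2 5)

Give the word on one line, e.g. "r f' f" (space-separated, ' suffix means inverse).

r' f' r' r'

  after r': (1 2 5 6 4)
  after f': (1 5 4 3 6 2)
  after r': (1 6 5)(3 4)
  after r': (1 4 3)(2 5)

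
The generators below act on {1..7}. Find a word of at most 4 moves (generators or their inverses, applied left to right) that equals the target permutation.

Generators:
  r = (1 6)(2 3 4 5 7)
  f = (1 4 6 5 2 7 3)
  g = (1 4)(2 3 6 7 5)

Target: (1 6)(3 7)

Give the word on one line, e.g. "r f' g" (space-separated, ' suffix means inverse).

g' r f'

  after g': (1 4)(2 5 7 6 3)
  after r: (1 5 2 7)(4 6)
  after f': (1 6)(3 7)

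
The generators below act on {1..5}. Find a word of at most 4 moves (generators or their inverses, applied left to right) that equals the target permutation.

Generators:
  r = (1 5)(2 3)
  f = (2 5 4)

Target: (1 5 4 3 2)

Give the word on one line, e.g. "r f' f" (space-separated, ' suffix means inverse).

f r' r' r'

  after f: (2 5 4)
  after r': (1 5 4 3 2)
  after r': (2 5 4)
  after r': (1 5 4 3 2)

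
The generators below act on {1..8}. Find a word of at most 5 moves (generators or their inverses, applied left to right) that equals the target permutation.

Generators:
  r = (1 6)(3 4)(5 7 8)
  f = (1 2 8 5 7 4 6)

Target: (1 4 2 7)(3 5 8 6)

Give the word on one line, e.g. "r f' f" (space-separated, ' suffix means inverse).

f' r' f' f'

  after f': (1 6 4 7 5 8 2)
  after r': (2 6 3 4 5 7 8)
  after f': (1 6 3 7 2 4 8)
  after f': (1 4 2 7)(3 5 8 6)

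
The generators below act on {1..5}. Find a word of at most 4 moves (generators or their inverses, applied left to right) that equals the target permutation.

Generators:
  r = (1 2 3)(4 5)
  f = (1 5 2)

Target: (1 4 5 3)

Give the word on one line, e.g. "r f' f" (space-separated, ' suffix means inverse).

  after f': (1 2 5)
  after f': (1 5 2)
  after r: (1 4 5 3)

f' f' r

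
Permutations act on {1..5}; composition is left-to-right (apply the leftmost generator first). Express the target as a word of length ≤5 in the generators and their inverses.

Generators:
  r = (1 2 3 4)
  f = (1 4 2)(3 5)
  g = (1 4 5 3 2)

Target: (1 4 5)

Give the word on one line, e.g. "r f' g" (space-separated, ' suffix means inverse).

f' r g' f r

  after f': (1 2 4)(3 5)
  after r: (1 3 5 4 2)
  after g': (1 5)(3 4)
  after f: (1 3 2)(4 5)
  after r: (1 4 5)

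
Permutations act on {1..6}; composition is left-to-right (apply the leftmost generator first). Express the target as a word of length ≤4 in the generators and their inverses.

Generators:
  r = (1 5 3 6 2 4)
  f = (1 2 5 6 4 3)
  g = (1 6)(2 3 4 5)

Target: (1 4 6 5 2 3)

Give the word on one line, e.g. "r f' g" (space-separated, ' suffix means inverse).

r g'

  after r: (1 5 3 6 2 4)
  after g': (1 4 6 5 2 3)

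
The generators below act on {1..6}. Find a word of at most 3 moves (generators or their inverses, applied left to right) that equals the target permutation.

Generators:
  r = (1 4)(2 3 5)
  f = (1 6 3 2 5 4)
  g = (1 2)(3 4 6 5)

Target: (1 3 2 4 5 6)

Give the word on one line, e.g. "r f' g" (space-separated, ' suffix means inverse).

g' r

  after g': (1 2)(3 5 6 4)
  after r: (1 3 2 4 5 6)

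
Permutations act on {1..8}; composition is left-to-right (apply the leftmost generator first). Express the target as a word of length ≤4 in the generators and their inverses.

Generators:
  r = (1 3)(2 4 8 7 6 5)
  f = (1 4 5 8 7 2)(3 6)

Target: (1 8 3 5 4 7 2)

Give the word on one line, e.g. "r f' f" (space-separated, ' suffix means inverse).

r' r' f r

  after r': (1 3)(2 5 6 7 8 4)
  after r': (2 6 8)(4 5 7)
  after f: (1 4 8)(2 3 6 7 5)
  after r: (1 8 3 5 4 7 2)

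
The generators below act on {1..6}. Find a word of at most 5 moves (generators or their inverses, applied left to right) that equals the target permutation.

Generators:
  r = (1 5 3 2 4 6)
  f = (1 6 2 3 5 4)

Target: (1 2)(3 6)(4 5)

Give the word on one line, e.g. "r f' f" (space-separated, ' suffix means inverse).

r r r

  after r: (1 5 3 2 4 6)
  after r: (1 3 4)(2 6 5)
  after r: (1 2)(3 6)(4 5)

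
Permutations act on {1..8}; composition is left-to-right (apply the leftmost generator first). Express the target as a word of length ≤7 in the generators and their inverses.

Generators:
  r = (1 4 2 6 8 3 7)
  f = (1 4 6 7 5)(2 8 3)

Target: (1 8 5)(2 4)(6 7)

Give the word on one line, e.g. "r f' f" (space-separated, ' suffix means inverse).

  after f: (1 4 6 7 5)(2 8 3)
  after r': (2 6 3 4)(5 7)
  after f: (1 4 8 3 6 2 7)
  after r: (1 2)(3 8 7 4)
  after f: (1 8 5)(2 4)(6 7)

f r' f r f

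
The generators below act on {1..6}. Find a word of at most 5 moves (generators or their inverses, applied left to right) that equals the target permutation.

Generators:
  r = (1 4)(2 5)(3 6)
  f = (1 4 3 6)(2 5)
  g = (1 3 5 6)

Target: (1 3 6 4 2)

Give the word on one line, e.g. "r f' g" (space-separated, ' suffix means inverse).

  after f: (1 4 3 6)(2 5)
  after g: (1 4 5 2 6 3)
  after f': (2 3 6 4)
  after r': (1 4 5 2 6)
  after f: (1 3 6 4 2)

f g f' r' f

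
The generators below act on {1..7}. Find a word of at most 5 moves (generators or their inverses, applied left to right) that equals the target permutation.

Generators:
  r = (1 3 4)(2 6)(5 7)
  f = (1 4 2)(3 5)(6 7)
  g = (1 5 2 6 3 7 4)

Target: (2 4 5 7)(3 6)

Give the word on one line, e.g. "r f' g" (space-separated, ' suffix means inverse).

r f' r g f'

  after r: (1 3 4)(2 6)(5 7)
  after f': (1 5 6 4 2 7 3)
  after r: (1 7 4 6)(2 5)
  after g: (1 4 3 7)(5 6)
  after f': (2 4 5 7)(3 6)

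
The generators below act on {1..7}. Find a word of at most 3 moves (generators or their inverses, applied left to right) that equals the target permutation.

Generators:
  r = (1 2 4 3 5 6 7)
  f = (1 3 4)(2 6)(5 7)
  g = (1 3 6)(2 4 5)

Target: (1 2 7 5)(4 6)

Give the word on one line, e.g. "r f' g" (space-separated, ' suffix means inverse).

  after g: (1 3 6)(2 4 5)
  after g: (1 6 3)(2 5 4)
  after f: (1 2 7 5)(4 6)

g g f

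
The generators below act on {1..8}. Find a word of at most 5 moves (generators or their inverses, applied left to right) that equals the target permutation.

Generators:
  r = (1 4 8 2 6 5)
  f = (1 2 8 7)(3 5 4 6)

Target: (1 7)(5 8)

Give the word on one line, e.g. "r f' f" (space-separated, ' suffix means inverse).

r f' r f'

  after r: (1 4 8 2 6 5)
  after f': (1 5 7 8)(2 4)(3 6)
  after r: (2 8 4 6 3 5 7)
  after f': (1 7)(5 8)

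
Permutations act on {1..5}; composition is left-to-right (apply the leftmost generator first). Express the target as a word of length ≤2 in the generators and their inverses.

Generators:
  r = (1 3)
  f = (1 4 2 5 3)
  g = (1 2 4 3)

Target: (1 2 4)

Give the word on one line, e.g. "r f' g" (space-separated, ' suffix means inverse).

g r

  after g: (1 2 4 3)
  after r: (1 2 4)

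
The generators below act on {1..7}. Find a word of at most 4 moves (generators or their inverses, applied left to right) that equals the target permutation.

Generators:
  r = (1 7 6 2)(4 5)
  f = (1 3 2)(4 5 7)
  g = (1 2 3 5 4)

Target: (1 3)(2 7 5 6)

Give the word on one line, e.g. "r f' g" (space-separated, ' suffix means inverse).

  after f: (1 3 2)(4 5 7)
  after r: (1 3)(2 7 5 6)

f r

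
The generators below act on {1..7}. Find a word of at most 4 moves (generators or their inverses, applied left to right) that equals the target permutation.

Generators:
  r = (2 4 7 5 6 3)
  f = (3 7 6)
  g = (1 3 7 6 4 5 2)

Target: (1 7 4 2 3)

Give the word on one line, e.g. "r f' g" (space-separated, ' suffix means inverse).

  after g': (1 2 5 4 6 7 3)
  after r: (1 4 3)(2 6 5 7)
  after r: (1 7 4 2 3)

g' r r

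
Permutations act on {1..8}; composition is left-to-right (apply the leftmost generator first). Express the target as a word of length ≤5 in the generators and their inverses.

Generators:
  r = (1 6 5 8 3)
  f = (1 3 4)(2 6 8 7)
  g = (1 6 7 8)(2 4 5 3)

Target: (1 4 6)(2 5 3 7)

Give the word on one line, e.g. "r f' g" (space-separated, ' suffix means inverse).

  after r': (1 3 8 5 6)
  after f: (1 4)(2 6 3 7)(5 8)
  after r: (1 4 6)(2 5 3 7)

r' f r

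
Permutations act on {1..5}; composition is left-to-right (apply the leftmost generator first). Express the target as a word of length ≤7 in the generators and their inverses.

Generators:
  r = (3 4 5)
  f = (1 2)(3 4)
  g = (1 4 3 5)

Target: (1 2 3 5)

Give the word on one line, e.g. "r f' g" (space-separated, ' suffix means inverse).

  after r': (3 5 4)
  after r': (3 4 5)
  after f: (1 2)(4 5)
  after g': (1 2 5)(3 4)
  after r: (1 2 3 5)

r' r' f g' r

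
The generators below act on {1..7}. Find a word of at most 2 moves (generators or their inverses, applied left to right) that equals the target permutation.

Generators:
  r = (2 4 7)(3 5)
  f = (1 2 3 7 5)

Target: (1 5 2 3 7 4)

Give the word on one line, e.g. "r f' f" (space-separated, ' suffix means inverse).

  after r': (2 7 4)(3 5)
  after f': (1 5 2 3 7 4)

r' f'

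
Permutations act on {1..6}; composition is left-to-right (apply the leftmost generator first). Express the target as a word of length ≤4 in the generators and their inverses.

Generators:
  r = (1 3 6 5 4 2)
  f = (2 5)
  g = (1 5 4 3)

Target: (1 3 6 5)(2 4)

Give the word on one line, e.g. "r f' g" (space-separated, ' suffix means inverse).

f' r

  after f': (2 5)
  after r: (1 3 6 5)(2 4)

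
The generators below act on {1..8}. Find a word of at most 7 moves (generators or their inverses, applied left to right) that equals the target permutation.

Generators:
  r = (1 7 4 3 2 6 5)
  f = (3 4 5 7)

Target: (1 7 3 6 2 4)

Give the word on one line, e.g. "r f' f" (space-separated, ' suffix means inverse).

  after r: (1 7 4 3 2 6 5)
  after f': (1 5)(2 6 4 7 3)
  after f': (1 4 5)(2 6 3)
  after r: (1 3 6 2 5 7 4)
  after f': (1 7 3 6 2 4)

r f' f' r f'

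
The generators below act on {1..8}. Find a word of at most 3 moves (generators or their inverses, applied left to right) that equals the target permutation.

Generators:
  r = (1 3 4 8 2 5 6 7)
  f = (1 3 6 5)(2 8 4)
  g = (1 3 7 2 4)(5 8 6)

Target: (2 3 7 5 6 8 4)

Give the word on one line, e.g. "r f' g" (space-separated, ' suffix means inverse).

  after g': (1 4 2 7 3)(5 6 8)
  after r': (1 3 7)(2 6 4 8)
  after f': (2 3 7 5 6 8 4)

g' r' f'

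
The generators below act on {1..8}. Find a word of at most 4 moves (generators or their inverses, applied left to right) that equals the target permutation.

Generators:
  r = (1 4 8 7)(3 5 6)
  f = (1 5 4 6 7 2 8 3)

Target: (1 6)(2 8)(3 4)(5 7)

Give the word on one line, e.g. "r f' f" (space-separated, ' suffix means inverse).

f' r'

  after f': (1 3 8 2 7 6 4 5)
  after r': (1 6)(2 8)(3 4)(5 7)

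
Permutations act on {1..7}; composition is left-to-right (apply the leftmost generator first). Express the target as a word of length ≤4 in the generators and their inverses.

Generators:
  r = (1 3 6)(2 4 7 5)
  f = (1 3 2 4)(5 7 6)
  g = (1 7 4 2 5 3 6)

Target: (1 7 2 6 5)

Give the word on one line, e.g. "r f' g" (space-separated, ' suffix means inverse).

  after f': (1 4 2 3)(5 6 7)
  after r: (1 7 2 6 5)

f' r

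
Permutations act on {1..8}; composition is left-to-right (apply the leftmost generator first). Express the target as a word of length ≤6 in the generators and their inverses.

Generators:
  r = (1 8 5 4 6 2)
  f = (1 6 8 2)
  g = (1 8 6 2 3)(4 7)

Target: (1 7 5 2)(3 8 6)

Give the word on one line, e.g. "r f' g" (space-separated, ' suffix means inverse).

g f' r' f' g

  after g: (1 8 6 2 3)(4 7)
  after f': (1 6 8)(2 3)(4 7)
  after r': (1 4 7 5 8 2 3 6)
  after f': (1 4 7 5 6 2 3)
  after g: (1 7 5 2)(3 8 6)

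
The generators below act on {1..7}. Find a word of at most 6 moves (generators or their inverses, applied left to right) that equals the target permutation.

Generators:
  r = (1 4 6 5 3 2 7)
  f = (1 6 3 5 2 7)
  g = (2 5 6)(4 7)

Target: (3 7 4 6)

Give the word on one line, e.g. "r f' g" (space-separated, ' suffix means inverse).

g' r f' g' r

  after g': (2 6 5)(4 7)
  after r: (1 4)(2 5 7 6 3)
  after f': (1 4 7)(2 3 5)
  after g': (1 7)(2 3)(5 6)
  after r: (3 7 4 6)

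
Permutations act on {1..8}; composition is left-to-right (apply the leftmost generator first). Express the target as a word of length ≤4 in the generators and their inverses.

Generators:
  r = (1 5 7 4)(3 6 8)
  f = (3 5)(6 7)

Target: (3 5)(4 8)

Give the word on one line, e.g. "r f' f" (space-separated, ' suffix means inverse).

  after f': (3 5)(6 7)
  after r': (1 4 7 3)(5 8 6)
  after f: (1 4 6 3)(5 8 7)
  after r: (3 5)(4 8)

f' r' f r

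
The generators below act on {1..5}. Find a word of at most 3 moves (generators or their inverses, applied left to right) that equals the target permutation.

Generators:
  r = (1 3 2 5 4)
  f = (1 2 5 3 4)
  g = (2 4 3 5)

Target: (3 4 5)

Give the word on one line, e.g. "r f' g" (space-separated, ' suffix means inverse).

  after r: (1 3 2 5 4)
  after f: (1 4 2 3 5)
  after r: (3 4 5)

r f r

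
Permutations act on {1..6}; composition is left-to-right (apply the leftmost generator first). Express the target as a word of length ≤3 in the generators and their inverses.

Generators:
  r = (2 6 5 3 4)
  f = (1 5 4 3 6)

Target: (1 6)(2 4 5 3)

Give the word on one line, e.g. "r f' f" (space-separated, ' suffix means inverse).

  after f: (1 5 4 3 6)
  after r': (1 6)(2 4 5 3)

f r'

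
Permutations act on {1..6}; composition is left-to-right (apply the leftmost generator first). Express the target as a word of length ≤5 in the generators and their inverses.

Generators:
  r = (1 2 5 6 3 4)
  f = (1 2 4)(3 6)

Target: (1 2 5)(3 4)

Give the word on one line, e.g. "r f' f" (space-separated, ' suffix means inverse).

  after r': (1 4 3 6 5 2)
  after f: (4 6 5)
  after r: (1 2 5)(3 4)

r' f r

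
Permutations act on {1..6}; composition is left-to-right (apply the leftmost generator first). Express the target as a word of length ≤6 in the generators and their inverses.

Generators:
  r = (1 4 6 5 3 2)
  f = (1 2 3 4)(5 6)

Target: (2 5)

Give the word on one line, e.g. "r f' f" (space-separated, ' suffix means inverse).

r' f r r

  after r': (1 2 3 5 6 4)
  after f: (1 3 6)(2 4)
  after r: (1 2 6 4)(3 5)
  after r: (2 5)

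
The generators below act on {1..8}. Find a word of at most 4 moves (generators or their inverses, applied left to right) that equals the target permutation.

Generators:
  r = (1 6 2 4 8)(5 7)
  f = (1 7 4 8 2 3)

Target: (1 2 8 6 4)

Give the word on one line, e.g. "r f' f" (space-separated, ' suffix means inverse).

  after f': (1 3 2 8 4 7)
  after r': (1 3 6)(2 4 5 7 8)
  after r': (1 3)(4 7)(6 8)
  after f': (1 2 8 6 4)

f' r' r' f'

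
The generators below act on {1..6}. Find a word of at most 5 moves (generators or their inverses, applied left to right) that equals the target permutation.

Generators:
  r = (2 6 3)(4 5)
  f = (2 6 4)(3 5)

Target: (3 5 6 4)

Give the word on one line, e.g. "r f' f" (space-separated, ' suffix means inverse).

  after f: (2 6 4)(3 5)
  after r: (2 3 4 6 5)
  after r: (3 5 6 4)

f r r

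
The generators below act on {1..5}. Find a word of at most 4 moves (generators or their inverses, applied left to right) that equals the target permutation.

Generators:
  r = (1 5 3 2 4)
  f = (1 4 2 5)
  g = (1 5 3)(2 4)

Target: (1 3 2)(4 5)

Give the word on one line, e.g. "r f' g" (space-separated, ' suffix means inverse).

  after f': (1 5 2 4)
  after r: (1 3 2)(4 5)

f' r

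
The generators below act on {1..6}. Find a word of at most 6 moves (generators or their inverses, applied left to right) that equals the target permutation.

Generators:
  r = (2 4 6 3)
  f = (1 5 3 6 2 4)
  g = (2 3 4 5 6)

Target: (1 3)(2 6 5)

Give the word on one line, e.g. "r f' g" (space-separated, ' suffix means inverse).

  after f: (1 5 3 6 2 4)
  after f: (1 3 2)(4 5 6)
  after f: (1 6)(2 5)(3 4)
  after f: (1 2 3)(4 6 5)
  after r': (1 3)(2 6 5)

f f f f r'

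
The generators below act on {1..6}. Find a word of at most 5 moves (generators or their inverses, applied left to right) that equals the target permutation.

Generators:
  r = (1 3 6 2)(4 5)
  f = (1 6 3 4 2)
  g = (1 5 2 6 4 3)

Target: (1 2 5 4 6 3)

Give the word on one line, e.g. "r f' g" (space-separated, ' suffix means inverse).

r f r f g

  after r: (1 3 6 2)(4 5)
  after f: (1 4 5 2 6)
  after r: (1 5)(3 6)
  after f: (1 5 6 4 2)
  after g: (1 2 5 4 6 3)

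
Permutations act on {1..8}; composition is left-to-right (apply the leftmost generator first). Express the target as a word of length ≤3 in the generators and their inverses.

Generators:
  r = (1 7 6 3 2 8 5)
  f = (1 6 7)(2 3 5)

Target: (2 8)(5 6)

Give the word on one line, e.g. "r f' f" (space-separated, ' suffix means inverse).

  after r: (1 7 6 3 2 8 5)
  after f': (1 6 2 8 3 5 7)
  after f': (2 8)(5 6)

r f' f'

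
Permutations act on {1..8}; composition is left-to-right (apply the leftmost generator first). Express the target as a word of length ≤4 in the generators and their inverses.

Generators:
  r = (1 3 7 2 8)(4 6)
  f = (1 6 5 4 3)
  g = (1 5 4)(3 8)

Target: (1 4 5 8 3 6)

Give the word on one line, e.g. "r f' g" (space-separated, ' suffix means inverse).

  after f: (1 6 5 4 3)
  after f: (1 5 3 6 4)
  after g: (1 4 5 8 3 6)

f f g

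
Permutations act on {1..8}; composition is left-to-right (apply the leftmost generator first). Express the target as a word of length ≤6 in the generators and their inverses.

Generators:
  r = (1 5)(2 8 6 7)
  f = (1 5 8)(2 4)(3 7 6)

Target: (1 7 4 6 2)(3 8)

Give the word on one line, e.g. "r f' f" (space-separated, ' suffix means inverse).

r f r' r'

  after r: (1 5)(2 8 6 7)
  after f: (1 8 3 7 4 2)
  after r': (1 2 5)(3 6 8)(4 7)
  after r': (1 7 4 6 2)(3 8)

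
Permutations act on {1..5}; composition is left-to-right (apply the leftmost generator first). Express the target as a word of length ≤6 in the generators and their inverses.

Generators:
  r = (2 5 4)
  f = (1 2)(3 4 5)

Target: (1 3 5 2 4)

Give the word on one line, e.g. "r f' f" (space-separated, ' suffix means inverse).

  after r': (2 4 5)
  after f': (1 2 3 5)
  after r: (1 5)(2 3 4)
  after f: (1 3 5 2 4)

r' f' r f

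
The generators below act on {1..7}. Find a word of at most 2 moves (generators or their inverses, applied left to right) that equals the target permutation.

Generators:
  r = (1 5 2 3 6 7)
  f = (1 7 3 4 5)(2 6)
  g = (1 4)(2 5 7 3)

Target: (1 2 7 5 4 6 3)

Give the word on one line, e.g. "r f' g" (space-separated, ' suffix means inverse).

f' r

  after f': (1 5 4 3 7)(2 6)
  after r: (1 2 7 5 4 6 3)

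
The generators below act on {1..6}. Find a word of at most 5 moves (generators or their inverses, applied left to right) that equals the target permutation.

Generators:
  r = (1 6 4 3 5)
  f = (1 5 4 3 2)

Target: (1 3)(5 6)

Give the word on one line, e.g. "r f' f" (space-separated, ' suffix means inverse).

r' f' r' f f

  after r': (1 5 3 4 6)
  after f': (2 3 5 4 6)
  after r': (1 5 6 2 4)
  after f: (1 4 5 6)(2 3)
  after f: (1 3)(5 6)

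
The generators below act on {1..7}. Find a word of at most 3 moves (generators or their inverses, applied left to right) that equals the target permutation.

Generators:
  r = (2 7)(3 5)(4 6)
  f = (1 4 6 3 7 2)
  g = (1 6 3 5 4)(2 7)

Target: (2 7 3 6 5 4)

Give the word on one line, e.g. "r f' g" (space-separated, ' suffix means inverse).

r g' f'

  after r: (2 7)(3 5)(4 6)
  after g': (1 4)(5 6)
  after f': (2 7 3 6 5 4)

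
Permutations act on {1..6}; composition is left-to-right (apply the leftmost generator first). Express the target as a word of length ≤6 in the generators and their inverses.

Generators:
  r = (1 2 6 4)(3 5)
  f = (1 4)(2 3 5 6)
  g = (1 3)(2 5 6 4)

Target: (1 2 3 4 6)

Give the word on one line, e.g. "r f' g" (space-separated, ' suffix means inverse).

f g g f r'

  after f: (1 4)(2 3 5 6)
  after g: (1 2)(3 6 5 4)
  after g: (1 5 2 3 4)
  after f: (1 6 2 5 3)
  after r': (1 2 3 4 6)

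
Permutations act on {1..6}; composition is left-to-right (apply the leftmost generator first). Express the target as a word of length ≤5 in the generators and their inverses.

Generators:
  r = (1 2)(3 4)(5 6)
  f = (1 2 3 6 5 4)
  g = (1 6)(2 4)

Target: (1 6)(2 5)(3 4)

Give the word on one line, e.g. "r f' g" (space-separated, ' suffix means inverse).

  after f': (1 4 5 6 3 2)
  after f': (1 5 3)(2 4 6)
  after f': (1 6)(2 5)(3 4)

f' f' f'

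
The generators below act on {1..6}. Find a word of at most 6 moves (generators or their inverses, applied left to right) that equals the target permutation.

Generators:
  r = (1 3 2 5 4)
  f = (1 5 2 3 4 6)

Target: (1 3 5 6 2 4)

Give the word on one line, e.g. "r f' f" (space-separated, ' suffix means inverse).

r f r r

  after r: (1 3 2 5 4)
  after f: (1 4 5 6)
  after r: (2 5 6 3)
  after r: (1 3 5 6 2 4)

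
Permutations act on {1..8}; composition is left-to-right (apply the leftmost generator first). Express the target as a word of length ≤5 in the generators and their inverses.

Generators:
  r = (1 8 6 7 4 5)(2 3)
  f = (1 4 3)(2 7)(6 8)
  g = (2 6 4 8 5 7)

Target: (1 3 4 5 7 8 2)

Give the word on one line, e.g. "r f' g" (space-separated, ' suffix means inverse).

g g f'

  after g: (2 6 4 8 5 7)
  after g: (2 4 5)(6 8 7)
  after f': (1 3 4 5 7 8 2)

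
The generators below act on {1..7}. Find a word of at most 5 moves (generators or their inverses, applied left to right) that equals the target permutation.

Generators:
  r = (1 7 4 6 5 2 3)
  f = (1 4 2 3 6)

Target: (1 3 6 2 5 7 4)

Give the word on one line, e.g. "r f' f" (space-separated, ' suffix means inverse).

  after r: (1 7 4 6 5 2 3)
  after f': (1 7)(3 6 5 4)
  after r': (2 5 7 3 4)
  after f': (1 6 3)(2 5 7)
  after f': (1 3 6 2 5 7 4)

r f' r' f' f'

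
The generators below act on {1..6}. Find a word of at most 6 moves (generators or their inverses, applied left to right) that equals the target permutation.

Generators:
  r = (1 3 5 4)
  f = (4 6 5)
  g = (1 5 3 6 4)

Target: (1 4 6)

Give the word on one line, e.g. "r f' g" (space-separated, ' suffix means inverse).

  after r': (1 4 5 3)
  after r': (1 5)(3 4)
  after f': (1 6 4 3 5)
  after g: (1 4 6)

r' r' f' g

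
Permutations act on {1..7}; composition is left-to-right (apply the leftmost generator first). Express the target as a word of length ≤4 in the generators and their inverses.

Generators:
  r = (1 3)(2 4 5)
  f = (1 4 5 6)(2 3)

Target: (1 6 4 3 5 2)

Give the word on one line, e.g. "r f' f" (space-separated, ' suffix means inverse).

f' r'

  after f': (1 6 5 4)(2 3)
  after r': (1 6 4 3 5 2)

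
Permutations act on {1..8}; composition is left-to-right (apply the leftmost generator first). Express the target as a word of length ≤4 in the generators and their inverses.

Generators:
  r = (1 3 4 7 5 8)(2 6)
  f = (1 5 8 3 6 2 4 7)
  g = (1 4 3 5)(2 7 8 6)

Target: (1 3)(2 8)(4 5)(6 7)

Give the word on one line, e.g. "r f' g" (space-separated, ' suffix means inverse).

g' g'

  after g': (1 5 3 4)(2 6 8 7)
  after g': (1 3)(2 8)(4 5)(6 7)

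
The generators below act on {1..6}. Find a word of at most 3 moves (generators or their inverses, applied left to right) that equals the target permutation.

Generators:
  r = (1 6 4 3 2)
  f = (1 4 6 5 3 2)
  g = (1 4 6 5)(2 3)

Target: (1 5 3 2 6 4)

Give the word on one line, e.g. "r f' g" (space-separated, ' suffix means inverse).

  after f: (1 4 6 5 3 2)
  after g': (2 5)
  after g': (1 5 3 2 6 4)

f g' g'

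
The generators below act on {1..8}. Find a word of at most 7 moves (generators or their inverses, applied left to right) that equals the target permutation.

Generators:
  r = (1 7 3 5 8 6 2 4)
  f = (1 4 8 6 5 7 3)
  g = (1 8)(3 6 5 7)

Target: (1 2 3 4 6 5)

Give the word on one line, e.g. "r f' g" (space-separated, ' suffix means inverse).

f g' g' r' g'

  after f: (1 4 8 6 5 7 3)
  after g': (1 4)(3 8)
  after g': (1 4 8 7 5 6 3)
  after r': (1 2 6 7 3 4 5 8)
  after g': (1 2 3 4 6 5)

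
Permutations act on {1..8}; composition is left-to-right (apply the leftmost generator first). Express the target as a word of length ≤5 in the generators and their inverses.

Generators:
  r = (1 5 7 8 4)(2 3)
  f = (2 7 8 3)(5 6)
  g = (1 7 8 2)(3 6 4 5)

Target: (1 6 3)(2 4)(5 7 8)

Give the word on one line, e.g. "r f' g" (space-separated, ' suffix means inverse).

g' f' g r

  after g': (1 2 8 7)(3 5 4 6)
  after f': (1 3 6 8 2 7)(4 5)
  after g: (1 6 2 8)(3 4)
  after r: (1 6 3)(2 4)(5 7 8)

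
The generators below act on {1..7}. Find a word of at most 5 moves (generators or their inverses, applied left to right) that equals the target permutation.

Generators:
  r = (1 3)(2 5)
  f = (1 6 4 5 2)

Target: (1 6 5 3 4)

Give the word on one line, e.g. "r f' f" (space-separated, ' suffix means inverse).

  after r': (1 3)(2 5)
  after f: (1 3 6 4 5)
  after r': (2 5 3 6 4)
  after f: (1 6 5 3 4)

r' f r' f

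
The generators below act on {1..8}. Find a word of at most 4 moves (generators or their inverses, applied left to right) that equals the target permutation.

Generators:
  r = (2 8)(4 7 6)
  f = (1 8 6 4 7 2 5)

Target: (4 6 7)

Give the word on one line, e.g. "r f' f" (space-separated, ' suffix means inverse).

  after r: (2 8)(4 7 6)
  after r: (4 6 7)

r r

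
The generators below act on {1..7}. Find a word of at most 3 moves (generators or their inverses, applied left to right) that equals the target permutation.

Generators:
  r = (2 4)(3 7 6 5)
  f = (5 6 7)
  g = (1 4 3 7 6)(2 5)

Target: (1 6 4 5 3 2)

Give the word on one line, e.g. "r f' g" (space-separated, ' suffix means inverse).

  after f: (5 6 7)
  after r': (2 4)(3 5 7 6)
  after g': (1 6 4 5 3 2)

f r' g'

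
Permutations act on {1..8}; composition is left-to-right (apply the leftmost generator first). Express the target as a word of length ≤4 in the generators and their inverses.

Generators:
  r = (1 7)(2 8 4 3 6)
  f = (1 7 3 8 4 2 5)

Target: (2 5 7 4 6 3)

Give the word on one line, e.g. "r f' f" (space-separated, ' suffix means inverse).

f r'

  after f: (1 7 3 8 4 2 5)
  after r': (2 5 7 4 6 3)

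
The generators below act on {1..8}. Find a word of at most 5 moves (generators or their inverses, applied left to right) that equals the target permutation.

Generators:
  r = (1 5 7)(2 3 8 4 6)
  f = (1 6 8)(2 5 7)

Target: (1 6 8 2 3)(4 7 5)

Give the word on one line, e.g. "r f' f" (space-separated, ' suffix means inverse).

r' f r'

  after r': (1 7 5)(2 6 4 8 3)
  after f: (1 2 8 3 5 6 4)
  after r': (1 6 8 2 3)(4 7 5)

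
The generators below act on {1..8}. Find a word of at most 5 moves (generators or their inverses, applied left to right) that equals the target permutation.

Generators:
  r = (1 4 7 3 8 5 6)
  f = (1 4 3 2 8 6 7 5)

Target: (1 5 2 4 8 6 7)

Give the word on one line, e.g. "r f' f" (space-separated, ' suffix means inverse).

r f' f'

  after r: (1 4 7 3 8 5 6)
  after f': (2 3)(4 6 5 8 7)
  after f': (1 5 2 4 8 6 7)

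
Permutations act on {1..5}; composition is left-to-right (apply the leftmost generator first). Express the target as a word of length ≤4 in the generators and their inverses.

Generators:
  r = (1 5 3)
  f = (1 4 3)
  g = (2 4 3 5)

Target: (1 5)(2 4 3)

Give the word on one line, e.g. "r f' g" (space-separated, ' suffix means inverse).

  after r': (1 3 5)
  after g: (1 5)(2 4 3)

r' g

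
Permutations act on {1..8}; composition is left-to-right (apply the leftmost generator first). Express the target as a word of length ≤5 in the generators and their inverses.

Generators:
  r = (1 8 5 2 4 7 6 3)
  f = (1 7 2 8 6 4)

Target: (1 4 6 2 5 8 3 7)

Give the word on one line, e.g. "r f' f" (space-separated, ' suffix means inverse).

  after f: (1 7 2 8 6 4)
  after r: (1 6 7 4 8 3)(2 5)
  after f: (1 4 6 2 5 8 3 7)

f r f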